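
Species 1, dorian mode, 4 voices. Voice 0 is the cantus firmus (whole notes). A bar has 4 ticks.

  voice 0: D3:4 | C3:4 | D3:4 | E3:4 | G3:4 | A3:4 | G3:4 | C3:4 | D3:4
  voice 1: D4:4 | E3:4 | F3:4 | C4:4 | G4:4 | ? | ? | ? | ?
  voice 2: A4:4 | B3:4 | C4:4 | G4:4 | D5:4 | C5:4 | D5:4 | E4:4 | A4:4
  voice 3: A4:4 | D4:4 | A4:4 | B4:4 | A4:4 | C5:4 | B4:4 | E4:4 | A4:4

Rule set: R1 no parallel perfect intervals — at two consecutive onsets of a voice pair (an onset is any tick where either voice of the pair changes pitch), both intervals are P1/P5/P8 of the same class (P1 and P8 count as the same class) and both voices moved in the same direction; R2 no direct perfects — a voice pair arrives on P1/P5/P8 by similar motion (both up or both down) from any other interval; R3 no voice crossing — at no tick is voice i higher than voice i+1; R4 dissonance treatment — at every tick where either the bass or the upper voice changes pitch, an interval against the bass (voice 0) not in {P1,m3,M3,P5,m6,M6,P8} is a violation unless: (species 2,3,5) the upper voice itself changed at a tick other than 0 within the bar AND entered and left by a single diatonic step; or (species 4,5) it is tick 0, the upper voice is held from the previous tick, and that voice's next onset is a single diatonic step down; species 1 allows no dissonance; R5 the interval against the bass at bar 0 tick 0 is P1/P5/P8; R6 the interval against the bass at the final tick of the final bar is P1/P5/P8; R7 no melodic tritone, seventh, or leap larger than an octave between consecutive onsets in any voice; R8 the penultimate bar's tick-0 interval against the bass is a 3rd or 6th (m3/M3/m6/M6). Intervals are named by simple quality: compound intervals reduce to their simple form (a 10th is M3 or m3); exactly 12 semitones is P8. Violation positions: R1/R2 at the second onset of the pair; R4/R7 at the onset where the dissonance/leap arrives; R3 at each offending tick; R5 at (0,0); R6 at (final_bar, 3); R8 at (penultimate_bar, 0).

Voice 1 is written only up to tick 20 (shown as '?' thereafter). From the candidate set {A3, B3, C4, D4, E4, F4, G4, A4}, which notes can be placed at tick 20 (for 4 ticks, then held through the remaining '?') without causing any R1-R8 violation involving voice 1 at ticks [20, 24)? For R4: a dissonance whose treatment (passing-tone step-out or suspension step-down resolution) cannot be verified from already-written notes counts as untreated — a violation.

A3: violates R7
B3: violates R4
C4: violates R2
D4: violates R4
E4: legal
F4: violates R1
G4: violates R4
A4: violates R1

{E4}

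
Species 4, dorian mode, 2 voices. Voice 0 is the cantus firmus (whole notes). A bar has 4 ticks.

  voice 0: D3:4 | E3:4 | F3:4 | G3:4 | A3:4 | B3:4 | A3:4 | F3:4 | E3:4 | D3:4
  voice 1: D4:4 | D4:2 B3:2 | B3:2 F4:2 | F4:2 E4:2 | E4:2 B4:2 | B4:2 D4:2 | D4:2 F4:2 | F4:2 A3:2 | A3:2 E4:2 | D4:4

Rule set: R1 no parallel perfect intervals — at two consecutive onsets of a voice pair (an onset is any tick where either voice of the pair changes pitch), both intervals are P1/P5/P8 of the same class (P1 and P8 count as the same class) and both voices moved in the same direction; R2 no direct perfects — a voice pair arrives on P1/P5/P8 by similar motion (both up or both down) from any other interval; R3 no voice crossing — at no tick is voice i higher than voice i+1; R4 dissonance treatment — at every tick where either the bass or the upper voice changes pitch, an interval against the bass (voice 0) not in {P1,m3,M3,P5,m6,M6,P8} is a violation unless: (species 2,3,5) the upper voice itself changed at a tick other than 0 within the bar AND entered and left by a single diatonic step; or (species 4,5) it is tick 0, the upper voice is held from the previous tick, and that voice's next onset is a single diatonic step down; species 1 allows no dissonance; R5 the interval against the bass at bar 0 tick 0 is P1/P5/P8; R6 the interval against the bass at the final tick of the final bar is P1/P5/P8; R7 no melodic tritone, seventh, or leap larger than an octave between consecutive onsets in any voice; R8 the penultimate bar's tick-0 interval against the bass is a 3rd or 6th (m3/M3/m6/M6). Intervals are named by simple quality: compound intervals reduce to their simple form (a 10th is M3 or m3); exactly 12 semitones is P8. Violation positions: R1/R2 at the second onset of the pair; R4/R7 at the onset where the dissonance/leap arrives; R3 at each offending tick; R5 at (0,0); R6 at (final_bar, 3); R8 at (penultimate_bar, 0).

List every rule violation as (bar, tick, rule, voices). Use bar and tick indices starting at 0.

bar 0: v0=D3 v1=D4 downbeat P8
bar 1: v0=E3 v1=D4 downbeat m7
bar 2: v0=F3 v1=B3 downbeat TT
bar 3: v0=G3 v1=F4 downbeat m7
bar 4: v0=A3 v1=E4 downbeat P5
bar 5: v0=B3 v1=B4 downbeat P8
bar 6: v0=A3 v1=D4 downbeat P4
bar 7: v0=F3 v1=F4 downbeat P8
bar 8: v0=E3 v1=A3 downbeat P4
bar 9: v0=D3 v1=D4 downbeat P8
  -> R4 @ bar 1 tick 0 v(0, 1): E3/D4 m7 untreated
  -> R4 @ bar 2 tick 0 v(0, 1): F3/B3 TT untreated
  -> R7 @ bar 2 tick 2 v(1,): B3->F4 leap 6st
  -> R4 @ bar 4 tick 2 v(0, 1): A3/B4 M2 untreated
  -> R4 @ bar 6 tick 0 v(0, 1): A3/D4 P4 untreated
  -> R4 @ bar 8 tick 0 v(0, 1): E3/A3 P4 untreated
  -> R8 @ bar 8 tick 0 v(0, 1): penult P4 not 3rd/6th
  -> R1 @ bar 9 tick 0 v(0, 1): E3/E4 P8 -> D3/D4 P8 similar

(1, 0, R4, (0, 1))
(2, 0, R4, (0, 1))
(2, 2, R7, (1,))
(4, 2, R4, (0, 1))
(6, 0, R4, (0, 1))
(8, 0, R4, (0, 1))
(8, 0, R8, (0, 1))
(9, 0, R1, (0, 1))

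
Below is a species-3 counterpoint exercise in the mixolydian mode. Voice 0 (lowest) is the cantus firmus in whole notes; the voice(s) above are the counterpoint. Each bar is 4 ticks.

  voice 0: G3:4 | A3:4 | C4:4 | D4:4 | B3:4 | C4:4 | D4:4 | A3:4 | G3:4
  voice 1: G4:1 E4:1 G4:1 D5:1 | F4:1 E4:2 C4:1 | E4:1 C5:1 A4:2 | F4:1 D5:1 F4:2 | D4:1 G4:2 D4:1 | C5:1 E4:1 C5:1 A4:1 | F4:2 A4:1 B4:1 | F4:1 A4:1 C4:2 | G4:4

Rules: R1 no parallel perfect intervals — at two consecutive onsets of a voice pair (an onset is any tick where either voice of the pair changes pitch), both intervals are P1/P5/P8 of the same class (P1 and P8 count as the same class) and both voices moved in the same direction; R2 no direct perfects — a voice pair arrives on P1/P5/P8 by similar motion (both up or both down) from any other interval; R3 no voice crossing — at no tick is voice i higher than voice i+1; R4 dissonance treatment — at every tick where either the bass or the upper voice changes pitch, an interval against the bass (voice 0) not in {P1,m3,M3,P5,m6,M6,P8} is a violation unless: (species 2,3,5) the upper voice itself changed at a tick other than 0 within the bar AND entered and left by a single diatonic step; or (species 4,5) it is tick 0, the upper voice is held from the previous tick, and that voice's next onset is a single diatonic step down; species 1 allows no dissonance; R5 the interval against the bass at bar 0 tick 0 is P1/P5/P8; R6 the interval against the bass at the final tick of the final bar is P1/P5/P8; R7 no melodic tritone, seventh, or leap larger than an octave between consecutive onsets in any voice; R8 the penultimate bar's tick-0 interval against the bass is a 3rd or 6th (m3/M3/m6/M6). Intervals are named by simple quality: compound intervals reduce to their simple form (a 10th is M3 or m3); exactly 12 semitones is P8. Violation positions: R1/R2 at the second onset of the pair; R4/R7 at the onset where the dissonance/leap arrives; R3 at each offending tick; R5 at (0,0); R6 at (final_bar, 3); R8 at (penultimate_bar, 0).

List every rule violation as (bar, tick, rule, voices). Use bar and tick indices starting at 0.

(5, 0, R2, (0, 1))
(5, 0, R7, (1,))
(7, 0, R7, (1,))

bar 0: v0=G3 v1=G4 downbeat P8
bar 1: v0=A3 v1=F4 downbeat m6
bar 2: v0=C4 v1=E4 downbeat M3
bar 3: v0=D4 v1=F4 downbeat m3
bar 4: v0=B3 v1=D4 downbeat m3
bar 5: v0=C4 v1=C5 downbeat P8
bar 6: v0=D4 v1=F4 downbeat m3
bar 7: v0=A3 v1=F4 downbeat m6
bar 8: v0=G3 v1=G4 downbeat P8
  -> R2 @ bar 5 tick 0 v(0, 1): B3/D4 m3 -> C4/C5 P8 similar
  -> R7 @ bar 5 tick 0 v(1,): D4->C5 leap 10st
  -> R7 @ bar 7 tick 0 v(1,): B4->F4 leap 6st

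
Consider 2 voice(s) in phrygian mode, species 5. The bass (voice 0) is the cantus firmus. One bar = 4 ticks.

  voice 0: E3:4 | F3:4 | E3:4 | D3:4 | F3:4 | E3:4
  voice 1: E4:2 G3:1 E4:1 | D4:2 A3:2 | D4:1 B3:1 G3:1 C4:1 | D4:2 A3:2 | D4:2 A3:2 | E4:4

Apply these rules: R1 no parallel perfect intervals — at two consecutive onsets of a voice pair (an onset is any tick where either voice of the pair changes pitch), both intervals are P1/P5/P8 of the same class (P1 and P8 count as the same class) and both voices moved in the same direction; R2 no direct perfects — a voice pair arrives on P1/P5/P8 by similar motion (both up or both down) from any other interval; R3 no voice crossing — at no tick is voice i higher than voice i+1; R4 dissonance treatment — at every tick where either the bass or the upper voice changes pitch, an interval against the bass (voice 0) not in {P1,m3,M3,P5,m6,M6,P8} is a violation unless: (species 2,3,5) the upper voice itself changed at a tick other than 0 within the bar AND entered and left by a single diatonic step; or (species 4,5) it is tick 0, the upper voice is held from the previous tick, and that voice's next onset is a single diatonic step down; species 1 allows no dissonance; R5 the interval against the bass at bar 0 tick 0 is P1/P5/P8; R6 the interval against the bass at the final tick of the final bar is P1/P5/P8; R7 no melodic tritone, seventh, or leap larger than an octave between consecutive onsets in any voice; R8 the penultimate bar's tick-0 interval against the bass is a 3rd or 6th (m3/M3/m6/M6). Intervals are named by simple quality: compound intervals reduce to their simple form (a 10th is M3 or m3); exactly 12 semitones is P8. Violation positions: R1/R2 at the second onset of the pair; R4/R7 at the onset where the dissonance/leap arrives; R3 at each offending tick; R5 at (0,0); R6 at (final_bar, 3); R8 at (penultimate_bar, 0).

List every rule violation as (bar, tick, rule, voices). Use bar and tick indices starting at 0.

(2, 0, R4, (0, 1))

bar 0: v0=E3 v1=E4 downbeat P8
bar 1: v0=F3 v1=D4 downbeat M6
bar 2: v0=E3 v1=D4 downbeat m7
bar 3: v0=D3 v1=D4 downbeat P8
bar 4: v0=F3 v1=D4 downbeat M6
bar 5: v0=E3 v1=E4 downbeat P8
  -> R4 @ bar 2 tick 0 v(0, 1): E3/D4 m7 untreated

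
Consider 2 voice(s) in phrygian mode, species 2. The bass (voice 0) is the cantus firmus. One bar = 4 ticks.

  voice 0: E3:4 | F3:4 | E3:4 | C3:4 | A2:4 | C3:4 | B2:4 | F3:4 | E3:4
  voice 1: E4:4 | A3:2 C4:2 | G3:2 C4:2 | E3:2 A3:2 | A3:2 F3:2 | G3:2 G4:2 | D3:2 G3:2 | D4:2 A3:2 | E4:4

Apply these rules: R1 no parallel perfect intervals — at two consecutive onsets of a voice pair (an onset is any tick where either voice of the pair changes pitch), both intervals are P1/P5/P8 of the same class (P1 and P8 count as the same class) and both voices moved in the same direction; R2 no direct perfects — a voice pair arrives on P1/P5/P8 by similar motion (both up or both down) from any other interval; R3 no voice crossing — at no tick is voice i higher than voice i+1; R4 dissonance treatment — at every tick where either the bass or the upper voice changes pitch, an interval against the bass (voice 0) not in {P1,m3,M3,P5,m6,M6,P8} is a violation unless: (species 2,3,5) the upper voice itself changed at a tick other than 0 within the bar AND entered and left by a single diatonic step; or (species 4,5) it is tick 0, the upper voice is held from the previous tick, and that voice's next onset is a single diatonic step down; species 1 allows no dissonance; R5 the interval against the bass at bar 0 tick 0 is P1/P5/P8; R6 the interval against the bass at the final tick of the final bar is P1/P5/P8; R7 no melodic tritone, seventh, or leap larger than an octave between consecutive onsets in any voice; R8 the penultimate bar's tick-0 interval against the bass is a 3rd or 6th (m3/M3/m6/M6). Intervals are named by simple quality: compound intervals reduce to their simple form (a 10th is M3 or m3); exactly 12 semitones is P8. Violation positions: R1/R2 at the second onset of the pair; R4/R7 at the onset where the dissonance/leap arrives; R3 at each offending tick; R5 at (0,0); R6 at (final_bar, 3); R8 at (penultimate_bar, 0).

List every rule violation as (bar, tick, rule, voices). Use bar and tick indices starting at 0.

(5, 0, R2, (0, 1))
(6, 0, R7, (1,))
(7, 0, R7, (0,))

bar 0: v0=E3 v1=E4 downbeat P8
bar 1: v0=F3 v1=A3 downbeat M3
bar 2: v0=E3 v1=G3 downbeat m3
bar 3: v0=C3 v1=E3 downbeat M3
bar 4: v0=A2 v1=A3 downbeat P8
bar 5: v0=C3 v1=G3 downbeat P5
bar 6: v0=B2 v1=D3 downbeat m3
bar 7: v0=F3 v1=D4 downbeat M6
bar 8: v0=E3 v1=E4 downbeat P8
  -> R2 @ bar 5 tick 0 v(0, 1): A2/F3 m6 -> C3/G3 P5 similar
  -> R7 @ bar 6 tick 0 v(1,): G4->D3 leap 17st
  -> R7 @ bar 7 tick 0 v(0,): B2->F3 leap 6st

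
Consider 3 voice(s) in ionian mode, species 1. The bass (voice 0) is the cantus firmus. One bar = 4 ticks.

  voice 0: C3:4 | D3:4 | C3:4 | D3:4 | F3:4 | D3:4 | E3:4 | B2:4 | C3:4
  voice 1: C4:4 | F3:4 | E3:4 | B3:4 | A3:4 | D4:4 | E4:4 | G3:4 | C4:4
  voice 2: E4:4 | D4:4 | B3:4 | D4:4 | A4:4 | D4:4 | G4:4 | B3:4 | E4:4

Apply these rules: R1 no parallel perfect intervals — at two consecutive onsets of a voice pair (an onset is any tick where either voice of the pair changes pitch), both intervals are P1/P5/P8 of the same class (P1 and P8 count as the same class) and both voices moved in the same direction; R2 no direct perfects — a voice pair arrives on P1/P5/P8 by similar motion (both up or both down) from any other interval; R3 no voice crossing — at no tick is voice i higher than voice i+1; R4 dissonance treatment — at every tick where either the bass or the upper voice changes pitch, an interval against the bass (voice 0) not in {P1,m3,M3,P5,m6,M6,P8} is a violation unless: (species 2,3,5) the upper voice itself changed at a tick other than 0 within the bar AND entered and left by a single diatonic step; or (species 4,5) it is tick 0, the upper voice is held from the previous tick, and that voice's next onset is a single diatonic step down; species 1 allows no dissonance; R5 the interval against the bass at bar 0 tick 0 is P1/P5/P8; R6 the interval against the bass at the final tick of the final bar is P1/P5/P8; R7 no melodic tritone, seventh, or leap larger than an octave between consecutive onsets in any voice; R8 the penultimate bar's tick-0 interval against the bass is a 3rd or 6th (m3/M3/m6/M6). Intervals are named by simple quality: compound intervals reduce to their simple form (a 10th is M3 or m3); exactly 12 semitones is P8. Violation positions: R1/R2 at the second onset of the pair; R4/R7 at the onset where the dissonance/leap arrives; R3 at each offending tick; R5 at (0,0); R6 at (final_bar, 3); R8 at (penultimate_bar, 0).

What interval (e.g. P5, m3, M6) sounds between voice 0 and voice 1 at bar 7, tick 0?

m6

voice 0=B2 voice 1=G3 -> m6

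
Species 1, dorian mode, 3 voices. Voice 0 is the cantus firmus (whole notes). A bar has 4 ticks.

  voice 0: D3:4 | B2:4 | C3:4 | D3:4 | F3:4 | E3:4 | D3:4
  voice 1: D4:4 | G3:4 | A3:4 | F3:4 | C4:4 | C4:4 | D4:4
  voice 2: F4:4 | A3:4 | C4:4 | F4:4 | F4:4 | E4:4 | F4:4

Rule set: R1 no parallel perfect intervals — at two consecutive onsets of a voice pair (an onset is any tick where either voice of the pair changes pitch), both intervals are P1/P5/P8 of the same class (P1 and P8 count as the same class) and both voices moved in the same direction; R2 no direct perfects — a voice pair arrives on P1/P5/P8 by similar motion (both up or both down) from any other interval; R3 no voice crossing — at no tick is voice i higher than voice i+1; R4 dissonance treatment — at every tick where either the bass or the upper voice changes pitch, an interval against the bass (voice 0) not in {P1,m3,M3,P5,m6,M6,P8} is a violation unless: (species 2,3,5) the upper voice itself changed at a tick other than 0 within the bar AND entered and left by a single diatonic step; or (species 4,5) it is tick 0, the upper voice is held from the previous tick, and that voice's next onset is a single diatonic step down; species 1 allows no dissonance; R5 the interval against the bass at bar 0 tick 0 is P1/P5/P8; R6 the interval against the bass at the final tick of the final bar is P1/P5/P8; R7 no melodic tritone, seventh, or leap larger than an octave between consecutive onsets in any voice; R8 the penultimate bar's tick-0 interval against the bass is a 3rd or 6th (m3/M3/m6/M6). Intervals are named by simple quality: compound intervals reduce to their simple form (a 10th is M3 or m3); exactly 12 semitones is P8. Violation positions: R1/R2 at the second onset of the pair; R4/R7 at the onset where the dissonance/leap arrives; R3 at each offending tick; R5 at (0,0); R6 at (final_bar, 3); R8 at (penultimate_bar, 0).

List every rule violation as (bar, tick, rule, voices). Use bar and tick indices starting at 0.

bar 0: v0=D3 v1=D4 v2=F4 downbeat m3
bar 1: v0=B2 v1=G3 v2=A3 downbeat m7
bar 2: v0=C3 v1=A3 v2=C4 downbeat P8
bar 3: v0=D3 v1=F3 v2=F4 downbeat m3
bar 4: v0=F3 v1=C4 v2=F4 downbeat P8
bar 5: v0=E3 v1=C4 v2=E4 downbeat P8
bar 6: v0=D3 v1=D4 v2=F4 downbeat m3
  -> R5 @ bar 0 tick 0 v(0, 2): opens on m3
  -> R4 @ bar 1 tick 0 v(0, 2): B2/A3 m7 untreated
  -> R2 @ bar 2 tick 0 v(0, 2): B2/A3 m7 -> C3/C4 P8 similar
  -> R2 @ bar 4 tick 0 v(0, 1): D3/F3 m3 -> F3/C4 P5 similar
  -> R1 @ bar 5 tick 0 v(0, 2): F3/F4 P8 -> E3/E4 P8 similar
  -> R8 @ bar 5 tick 0 v(0, 2): penult P8 not 3rd/6th
  -> R6 @ bar 6 tick 3 v(0, 2): closes on m3

(0, 0, R5, (0, 2))
(1, 0, R4, (0, 2))
(2, 0, R2, (0, 2))
(4, 0, R2, (0, 1))
(5, 0, R1, (0, 2))
(5, 0, R8, (0, 2))
(6, 3, R6, (0, 2))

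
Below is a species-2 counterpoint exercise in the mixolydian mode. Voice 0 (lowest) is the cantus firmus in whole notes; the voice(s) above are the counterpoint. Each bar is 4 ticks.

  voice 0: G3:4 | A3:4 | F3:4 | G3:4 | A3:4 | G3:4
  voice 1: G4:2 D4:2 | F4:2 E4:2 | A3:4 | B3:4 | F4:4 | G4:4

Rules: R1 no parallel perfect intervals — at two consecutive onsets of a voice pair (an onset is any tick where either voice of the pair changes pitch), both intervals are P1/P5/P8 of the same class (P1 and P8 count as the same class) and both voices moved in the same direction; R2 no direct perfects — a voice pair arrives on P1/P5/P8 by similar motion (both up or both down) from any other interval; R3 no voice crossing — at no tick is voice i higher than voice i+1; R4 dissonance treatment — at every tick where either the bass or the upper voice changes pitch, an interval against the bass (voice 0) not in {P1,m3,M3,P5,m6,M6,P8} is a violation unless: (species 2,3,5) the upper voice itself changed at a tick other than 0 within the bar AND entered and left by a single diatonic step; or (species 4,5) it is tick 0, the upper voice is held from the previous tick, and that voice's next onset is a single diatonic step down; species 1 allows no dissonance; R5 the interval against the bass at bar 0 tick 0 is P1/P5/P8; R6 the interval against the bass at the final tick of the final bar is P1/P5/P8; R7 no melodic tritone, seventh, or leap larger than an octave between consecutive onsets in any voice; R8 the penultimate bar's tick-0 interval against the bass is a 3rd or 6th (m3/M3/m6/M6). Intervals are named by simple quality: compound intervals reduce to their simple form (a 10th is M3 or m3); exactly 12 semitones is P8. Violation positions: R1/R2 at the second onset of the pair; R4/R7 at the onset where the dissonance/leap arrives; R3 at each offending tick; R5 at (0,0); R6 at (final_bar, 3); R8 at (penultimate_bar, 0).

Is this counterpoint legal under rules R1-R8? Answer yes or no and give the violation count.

bar 0: v0=G3 v1=G4 (P8)
bar 1: v0=A3 v1=F4 (m6)
bar 2: v0=F3 v1=A3 (M3)
bar 3: v0=G3 v1=B3 (M3)
bar 4: v0=A3 v1=F4 (m6)
bar 5: v0=G3 v1=G4 (P8)
  R7 @ bar4.0: B3->F4 leap 6st

No (1 violations)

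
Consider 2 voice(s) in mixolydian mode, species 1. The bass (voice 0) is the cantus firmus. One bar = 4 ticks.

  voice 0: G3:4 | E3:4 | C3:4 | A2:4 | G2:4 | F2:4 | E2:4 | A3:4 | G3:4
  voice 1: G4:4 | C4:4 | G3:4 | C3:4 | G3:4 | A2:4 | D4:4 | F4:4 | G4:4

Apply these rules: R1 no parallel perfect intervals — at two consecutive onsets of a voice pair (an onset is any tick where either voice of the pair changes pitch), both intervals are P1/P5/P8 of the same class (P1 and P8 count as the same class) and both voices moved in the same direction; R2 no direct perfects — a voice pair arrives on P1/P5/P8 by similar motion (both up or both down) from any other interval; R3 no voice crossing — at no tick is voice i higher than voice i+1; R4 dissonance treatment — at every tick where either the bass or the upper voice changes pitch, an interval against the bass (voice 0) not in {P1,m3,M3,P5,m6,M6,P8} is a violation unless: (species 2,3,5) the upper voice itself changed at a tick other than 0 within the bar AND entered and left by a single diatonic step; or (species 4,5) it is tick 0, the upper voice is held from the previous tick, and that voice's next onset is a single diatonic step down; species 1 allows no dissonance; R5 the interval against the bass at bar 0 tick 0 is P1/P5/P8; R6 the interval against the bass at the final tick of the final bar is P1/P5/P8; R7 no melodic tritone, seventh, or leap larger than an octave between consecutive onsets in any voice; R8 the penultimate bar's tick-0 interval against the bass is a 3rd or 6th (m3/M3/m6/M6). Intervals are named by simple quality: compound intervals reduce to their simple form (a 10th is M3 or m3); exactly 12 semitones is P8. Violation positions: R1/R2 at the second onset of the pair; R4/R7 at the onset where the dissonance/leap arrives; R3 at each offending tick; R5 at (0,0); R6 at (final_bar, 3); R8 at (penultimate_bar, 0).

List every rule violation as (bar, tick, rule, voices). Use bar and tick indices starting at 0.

(2, 0, R2, (0, 1))
(5, 0, R7, (1,))
(6, 0, R4, (0, 1))
(6, 0, R7, (1,))
(7, 0, R7, (0,))

bar 0: v0=G3 v1=G4 downbeat P8
bar 1: v0=E3 v1=C4 downbeat m6
bar 2: v0=C3 v1=G3 downbeat P5
bar 3: v0=A2 v1=C3 downbeat m3
bar 4: v0=G2 v1=G3 downbeat P8
bar 5: v0=F2 v1=A2 downbeat M3
bar 6: v0=E2 v1=D4 downbeat m7
bar 7: v0=A3 v1=F4 downbeat m6
bar 8: v0=G3 v1=G4 downbeat P8
  -> R2 @ bar 2 tick 0 v(0, 1): E3/C4 m6 -> C3/G3 P5 similar
  -> R7 @ bar 5 tick 0 v(1,): G3->A2 leap 10st
  -> R4 @ bar 6 tick 0 v(0, 1): E2/D4 m7 untreated
  -> R7 @ bar 6 tick 0 v(1,): A2->D4 leap 17st
  -> R7 @ bar 7 tick 0 v(0,): E2->A3 leap 17st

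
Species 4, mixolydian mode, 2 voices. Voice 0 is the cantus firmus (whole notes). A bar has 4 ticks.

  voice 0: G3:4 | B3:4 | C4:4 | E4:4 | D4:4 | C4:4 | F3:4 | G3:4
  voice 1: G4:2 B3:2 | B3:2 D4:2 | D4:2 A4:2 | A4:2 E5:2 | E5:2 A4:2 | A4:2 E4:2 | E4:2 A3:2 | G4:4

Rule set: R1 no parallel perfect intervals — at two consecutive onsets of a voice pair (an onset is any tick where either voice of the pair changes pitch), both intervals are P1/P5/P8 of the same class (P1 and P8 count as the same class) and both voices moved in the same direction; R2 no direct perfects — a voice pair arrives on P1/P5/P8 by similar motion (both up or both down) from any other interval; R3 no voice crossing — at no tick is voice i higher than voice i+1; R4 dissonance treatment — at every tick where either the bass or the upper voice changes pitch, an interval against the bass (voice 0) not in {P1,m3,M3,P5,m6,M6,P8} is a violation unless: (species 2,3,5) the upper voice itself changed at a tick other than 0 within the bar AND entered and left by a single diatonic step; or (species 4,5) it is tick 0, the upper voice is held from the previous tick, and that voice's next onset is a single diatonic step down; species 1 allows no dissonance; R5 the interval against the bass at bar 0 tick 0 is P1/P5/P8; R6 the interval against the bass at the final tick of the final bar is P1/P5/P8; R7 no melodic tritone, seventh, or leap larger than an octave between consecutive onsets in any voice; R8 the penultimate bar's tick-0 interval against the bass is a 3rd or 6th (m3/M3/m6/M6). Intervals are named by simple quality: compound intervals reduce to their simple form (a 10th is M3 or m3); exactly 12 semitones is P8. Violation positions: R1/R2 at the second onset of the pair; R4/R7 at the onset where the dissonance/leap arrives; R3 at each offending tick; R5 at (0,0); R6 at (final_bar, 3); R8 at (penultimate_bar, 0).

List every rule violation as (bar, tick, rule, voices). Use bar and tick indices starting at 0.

bar 0: v0=G3 v1=G4 downbeat P8
bar 1: v0=B3 v1=B3 downbeat P1
bar 2: v0=C4 v1=D4 downbeat M2
bar 3: v0=E4 v1=A4 downbeat P4
bar 4: v0=D4 v1=E5 downbeat M2
bar 5: v0=C4 v1=A4 downbeat M6
bar 6: v0=F3 v1=E4 downbeat M7
bar 7: v0=G3 v1=G4 downbeat P8
  -> R4 @ bar 2 tick 0 v(0, 1): C4/D4 M2 untreated
  -> R4 @ bar 3 tick 0 v(0, 1): E4/A4 P4 untreated
  -> R4 @ bar 4 tick 0 v(0, 1): D4/E5 M2 untreated
  -> R4 @ bar 6 tick 0 v(0, 1): F3/E4 M7 untreated
  -> R8 @ bar 6 tick 0 v(0, 1): penult M7 not 3rd/6th
  -> R2 @ bar 7 tick 0 v(0, 1): F3/A3 M3 -> G3/G4 P8 similar
  -> R7 @ bar 7 tick 0 v(1,): A3->G4 leap 10st

(2, 0, R4, (0, 1))
(3, 0, R4, (0, 1))
(4, 0, R4, (0, 1))
(6, 0, R4, (0, 1))
(6, 0, R8, (0, 1))
(7, 0, R2, (0, 1))
(7, 0, R7, (1,))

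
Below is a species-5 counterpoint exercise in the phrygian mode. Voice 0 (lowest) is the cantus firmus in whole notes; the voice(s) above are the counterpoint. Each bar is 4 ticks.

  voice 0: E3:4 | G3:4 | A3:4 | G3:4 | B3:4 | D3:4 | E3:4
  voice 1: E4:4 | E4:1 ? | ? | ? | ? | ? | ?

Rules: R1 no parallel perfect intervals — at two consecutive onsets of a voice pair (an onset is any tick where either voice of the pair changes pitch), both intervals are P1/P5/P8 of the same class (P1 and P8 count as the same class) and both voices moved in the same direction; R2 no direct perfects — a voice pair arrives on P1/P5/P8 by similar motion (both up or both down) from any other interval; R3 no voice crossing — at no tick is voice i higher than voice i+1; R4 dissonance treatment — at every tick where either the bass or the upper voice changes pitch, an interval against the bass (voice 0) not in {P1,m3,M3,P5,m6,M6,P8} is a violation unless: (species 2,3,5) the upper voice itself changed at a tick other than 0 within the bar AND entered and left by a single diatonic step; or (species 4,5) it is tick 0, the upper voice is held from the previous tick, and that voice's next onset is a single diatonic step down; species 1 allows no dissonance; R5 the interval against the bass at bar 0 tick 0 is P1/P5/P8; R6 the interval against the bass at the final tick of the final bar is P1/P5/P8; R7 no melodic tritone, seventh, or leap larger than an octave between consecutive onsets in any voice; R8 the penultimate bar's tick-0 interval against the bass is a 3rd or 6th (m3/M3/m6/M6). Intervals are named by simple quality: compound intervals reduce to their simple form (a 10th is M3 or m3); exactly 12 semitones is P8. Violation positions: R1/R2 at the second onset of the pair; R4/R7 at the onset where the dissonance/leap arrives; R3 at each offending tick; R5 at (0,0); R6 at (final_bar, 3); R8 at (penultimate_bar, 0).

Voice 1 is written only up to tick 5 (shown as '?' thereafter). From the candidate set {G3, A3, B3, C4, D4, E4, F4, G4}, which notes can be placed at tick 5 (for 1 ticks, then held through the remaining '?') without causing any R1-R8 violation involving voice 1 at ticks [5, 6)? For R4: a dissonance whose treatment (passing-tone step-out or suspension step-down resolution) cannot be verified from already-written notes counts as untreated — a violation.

{B3, D4, E4, G3, G4}

G3: legal
A3: violates R4
B3: legal
C4: violates R4
D4: legal
E4: legal
F4: violates R4
G4: legal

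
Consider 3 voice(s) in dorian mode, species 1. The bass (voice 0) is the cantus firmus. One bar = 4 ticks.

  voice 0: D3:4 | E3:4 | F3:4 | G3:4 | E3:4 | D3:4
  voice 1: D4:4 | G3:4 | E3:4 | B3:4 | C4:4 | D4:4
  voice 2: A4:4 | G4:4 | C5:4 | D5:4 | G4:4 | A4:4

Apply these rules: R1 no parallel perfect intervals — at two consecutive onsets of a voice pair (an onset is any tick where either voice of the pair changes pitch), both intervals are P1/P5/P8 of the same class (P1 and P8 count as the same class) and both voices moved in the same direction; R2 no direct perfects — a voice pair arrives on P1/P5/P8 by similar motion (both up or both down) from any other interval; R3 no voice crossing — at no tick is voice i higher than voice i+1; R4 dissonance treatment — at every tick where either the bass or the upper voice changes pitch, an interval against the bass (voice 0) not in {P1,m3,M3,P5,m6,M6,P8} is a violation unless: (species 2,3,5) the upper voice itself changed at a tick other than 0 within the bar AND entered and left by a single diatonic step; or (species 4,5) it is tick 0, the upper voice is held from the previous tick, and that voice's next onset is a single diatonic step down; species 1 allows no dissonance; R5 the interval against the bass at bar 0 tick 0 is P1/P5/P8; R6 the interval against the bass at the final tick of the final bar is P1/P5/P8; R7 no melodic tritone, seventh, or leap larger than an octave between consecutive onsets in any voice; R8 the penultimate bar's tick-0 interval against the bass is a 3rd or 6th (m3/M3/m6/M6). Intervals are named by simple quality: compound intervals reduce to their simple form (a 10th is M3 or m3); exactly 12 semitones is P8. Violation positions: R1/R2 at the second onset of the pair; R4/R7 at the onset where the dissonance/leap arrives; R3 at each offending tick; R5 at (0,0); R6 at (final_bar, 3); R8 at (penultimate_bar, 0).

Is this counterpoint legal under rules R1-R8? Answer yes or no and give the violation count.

bar 0: v0=D3 v1=D4 v2=A4 (P5)
bar 1: v0=E3 v1=G3 v2=G4 (m3)
bar 2: v0=F3 v1=E3 v2=C5 (P5)
bar 3: v0=G3 v1=B3 v2=D5 (P5)
bar 4: v0=E3 v1=C4 v2=G4 (m3)
bar 5: v0=D3 v1=D4 v2=A4 (P5)
  R2 @ bar1.0: D4/A4 P5 -> G3/G4 P8 similar
  R2 @ bar2.0: E3/G4 m3 -> F3/C5 P5 similar
  R3 @ bar2.0: F3 above E3
  R4 @ bar2.0: F3/E3 m2 untreated
  R3 @ bar2.1: F3 above E3
  R3 @ bar2.2: F3 above E3
  R3 @ bar2.3: F3 above E3
  R1 @ bar3.0: F3/C5 P5 -> G3/D5 P5 similar
  R1 @ bar5.0: C4/G4 P5 -> D4/A4 P5 similar

No (9 violations)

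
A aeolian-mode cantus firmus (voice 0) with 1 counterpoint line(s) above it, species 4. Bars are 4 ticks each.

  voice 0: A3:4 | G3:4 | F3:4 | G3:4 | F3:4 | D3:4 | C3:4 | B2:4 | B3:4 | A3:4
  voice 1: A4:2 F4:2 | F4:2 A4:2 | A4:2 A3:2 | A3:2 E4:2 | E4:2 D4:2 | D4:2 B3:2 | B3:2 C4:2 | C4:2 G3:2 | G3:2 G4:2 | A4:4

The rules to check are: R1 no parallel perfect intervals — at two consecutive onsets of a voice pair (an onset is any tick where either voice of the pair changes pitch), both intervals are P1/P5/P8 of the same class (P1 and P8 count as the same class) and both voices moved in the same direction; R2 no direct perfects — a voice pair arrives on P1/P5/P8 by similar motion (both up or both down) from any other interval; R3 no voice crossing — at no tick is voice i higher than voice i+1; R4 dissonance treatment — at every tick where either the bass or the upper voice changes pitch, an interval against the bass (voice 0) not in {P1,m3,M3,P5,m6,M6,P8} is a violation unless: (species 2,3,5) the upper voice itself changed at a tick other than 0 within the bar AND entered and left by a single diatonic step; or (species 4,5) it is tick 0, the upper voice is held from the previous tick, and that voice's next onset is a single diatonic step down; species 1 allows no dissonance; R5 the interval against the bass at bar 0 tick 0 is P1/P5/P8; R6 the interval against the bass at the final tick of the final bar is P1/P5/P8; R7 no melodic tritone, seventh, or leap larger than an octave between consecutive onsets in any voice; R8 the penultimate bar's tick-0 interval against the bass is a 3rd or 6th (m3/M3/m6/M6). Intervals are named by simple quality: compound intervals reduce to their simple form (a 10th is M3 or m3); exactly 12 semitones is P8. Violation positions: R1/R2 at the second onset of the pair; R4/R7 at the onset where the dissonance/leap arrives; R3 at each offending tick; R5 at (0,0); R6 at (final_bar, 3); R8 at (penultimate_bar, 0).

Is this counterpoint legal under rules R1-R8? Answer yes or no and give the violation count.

bar 0: v0=A3 v1=A4 (P8)
bar 1: v0=G3 v1=F4 (m7)
bar 2: v0=F3 v1=A4 (M3)
bar 3: v0=G3 v1=A3 (M2)
bar 4: v0=F3 v1=E4 (M7)
bar 5: v0=D3 v1=D4 (P8)
bar 6: v0=C3 v1=B3 (M7)
bar 7: v0=B2 v1=C4 (m2)
bar 8: v0=B3 v1=G3 (M3)
bar 9: v0=A3 v1=A4 (P8)
  R4 @ bar1.0: G3/F4 m7 untreated
  R4 @ bar1.2: G3/A4 M2 untreated
  R4 @ bar3.0: G3/A3 M2 untreated
  R4 @ bar6.0: C3/B3 M7 untreated
  R4 @ bar7.0: B2/C4 m2 untreated
  R3 @ bar8.0: B3 above G3
  R3 @ bar8.1: B3 above G3

No (7 violations)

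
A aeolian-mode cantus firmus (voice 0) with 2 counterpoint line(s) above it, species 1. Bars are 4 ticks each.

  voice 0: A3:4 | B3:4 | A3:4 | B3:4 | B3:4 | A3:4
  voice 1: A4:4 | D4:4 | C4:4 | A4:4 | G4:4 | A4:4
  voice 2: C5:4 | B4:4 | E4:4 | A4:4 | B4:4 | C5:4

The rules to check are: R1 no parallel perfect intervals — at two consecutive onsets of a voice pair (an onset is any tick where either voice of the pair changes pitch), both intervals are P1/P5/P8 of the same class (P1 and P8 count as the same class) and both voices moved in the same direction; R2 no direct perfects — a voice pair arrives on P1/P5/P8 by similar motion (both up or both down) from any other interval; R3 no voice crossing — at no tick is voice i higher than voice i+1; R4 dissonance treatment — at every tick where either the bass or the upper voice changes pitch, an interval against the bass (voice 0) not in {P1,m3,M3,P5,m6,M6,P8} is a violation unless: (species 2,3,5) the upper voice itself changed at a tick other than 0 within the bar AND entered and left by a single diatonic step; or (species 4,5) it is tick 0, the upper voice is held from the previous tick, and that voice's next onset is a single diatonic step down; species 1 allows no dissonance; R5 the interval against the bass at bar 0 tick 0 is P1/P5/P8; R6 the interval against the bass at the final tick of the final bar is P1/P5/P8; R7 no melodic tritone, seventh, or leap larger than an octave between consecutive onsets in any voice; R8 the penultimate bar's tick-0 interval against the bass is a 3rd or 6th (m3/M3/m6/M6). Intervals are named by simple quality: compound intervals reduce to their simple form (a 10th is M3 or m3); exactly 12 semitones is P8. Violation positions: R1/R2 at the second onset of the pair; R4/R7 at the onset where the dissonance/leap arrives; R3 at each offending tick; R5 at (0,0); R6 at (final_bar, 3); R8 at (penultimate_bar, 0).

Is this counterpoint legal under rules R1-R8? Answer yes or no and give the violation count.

No (7 violations)

bar 0: v0=A3 v1=A4 v2=C5 (m3)
bar 1: v0=B3 v1=D4 v2=B4 (P8)
bar 2: v0=A3 v1=C4 v2=E4 (P5)
bar 3: v0=B3 v1=A4 v2=A4 (m7)
bar 4: v0=B3 v1=G4 v2=B4 (P8)
bar 5: v0=A3 v1=A4 v2=C5 (m3)
  R5 @ bar0.0: opens on m3
  R2 @ bar2.0: B3/B4 P8 -> A3/E4 P5 similar
  R2 @ bar3.0: C4/E4 M3 -> A4/A4 P1 similar
  R4 @ bar3.0: B3/A4 m7 untreated
  R4 @ bar3.0: B3/A4 m7 untreated
  R8 @ bar4.0: penult P8 not 3rd/6th
  R6 @ bar5.3: closes on m3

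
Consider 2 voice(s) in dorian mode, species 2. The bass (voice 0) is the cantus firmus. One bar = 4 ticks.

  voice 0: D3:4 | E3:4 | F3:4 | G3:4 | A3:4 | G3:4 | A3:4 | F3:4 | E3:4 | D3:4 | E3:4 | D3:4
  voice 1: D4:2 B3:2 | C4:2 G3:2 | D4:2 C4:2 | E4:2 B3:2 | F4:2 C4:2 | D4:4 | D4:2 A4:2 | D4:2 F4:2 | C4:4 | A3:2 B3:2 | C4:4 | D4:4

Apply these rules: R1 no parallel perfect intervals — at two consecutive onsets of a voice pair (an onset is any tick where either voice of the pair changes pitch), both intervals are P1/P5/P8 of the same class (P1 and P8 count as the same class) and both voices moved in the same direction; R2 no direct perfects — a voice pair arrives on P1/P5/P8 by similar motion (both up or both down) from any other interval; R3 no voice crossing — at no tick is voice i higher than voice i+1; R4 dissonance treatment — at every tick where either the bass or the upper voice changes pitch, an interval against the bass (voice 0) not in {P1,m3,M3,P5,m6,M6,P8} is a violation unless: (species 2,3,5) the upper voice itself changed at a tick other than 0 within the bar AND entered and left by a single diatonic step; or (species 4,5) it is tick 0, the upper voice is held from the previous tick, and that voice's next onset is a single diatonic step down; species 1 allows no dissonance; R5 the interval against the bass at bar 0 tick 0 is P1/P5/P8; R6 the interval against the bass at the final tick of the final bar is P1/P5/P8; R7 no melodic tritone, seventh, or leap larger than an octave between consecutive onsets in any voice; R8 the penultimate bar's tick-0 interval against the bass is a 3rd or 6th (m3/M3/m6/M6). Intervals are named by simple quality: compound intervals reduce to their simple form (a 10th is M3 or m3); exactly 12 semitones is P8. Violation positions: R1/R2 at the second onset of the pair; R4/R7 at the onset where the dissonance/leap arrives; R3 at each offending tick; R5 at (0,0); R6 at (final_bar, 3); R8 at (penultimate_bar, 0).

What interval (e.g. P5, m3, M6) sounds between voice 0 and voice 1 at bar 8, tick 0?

m6

voice 0=E3 voice 1=C4 -> m6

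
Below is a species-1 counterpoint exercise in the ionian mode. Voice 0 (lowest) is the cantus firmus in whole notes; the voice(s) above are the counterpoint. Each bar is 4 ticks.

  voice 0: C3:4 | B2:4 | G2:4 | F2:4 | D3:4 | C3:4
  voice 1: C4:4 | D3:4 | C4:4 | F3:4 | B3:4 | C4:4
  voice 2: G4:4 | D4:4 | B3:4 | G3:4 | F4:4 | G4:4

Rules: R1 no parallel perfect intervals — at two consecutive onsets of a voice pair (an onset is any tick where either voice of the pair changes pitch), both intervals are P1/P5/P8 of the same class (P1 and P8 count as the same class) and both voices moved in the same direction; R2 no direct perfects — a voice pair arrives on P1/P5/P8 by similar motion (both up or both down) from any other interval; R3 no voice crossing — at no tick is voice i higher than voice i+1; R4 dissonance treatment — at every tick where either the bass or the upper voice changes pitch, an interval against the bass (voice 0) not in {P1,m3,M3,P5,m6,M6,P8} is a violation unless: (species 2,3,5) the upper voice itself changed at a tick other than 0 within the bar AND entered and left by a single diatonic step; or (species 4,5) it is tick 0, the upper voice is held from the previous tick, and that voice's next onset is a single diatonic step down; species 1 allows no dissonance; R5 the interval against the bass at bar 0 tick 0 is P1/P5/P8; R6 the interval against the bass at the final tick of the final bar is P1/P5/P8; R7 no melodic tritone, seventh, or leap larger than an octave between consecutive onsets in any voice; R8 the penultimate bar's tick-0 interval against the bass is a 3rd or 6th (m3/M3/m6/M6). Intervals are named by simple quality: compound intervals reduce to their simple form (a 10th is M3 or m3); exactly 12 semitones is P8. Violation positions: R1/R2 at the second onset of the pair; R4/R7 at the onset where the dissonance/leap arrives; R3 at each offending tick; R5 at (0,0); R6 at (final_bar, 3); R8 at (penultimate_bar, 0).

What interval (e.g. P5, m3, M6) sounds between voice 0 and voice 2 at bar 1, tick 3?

m3

voice 0=B2 voice 2=D4 -> m3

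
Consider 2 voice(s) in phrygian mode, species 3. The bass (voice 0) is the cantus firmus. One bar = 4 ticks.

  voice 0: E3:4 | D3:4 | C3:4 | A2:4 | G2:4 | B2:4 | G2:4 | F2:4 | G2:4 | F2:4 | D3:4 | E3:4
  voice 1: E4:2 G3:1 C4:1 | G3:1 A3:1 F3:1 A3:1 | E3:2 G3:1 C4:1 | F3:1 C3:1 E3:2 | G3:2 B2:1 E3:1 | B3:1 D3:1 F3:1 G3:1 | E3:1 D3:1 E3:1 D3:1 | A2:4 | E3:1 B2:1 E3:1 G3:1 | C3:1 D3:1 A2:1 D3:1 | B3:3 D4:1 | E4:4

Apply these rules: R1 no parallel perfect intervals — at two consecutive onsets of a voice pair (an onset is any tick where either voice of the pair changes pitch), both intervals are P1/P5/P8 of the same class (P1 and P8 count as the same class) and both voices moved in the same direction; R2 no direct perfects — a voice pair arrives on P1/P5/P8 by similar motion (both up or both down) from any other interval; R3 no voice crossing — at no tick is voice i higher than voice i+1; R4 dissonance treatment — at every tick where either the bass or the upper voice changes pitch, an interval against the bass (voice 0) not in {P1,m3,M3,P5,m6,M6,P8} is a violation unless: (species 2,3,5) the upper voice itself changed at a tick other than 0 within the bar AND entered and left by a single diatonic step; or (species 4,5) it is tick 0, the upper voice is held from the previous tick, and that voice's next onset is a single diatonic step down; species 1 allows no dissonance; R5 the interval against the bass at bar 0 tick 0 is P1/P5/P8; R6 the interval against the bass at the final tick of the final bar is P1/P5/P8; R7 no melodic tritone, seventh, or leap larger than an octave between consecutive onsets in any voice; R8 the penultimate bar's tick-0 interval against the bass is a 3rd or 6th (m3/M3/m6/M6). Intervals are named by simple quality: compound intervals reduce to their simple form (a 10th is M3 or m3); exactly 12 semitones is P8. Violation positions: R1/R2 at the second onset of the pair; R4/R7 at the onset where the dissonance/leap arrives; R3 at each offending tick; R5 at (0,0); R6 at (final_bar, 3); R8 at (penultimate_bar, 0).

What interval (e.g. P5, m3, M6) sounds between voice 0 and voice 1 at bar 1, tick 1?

P5

voice 0=D3 voice 1=A3 -> P5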